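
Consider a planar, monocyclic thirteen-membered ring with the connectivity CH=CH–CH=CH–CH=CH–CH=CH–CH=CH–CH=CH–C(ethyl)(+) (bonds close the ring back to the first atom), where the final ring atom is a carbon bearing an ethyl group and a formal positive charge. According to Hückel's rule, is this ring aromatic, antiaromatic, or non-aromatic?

Antiaromatic

The p orbitals form a continuous loop: every atom in a ring double bond is sp² and brings one electron to the p orbital; the carbocation has an empty p orbital. The ring is fully conjugated.
Adding the contributions, 6 × 2 = 12 from the double-bond units + 0 from the C(ethyl)(+) atom = 12.
With 12 = 4·3 π electrons, Hückel's rule classifies the planar ring as antiaromatic.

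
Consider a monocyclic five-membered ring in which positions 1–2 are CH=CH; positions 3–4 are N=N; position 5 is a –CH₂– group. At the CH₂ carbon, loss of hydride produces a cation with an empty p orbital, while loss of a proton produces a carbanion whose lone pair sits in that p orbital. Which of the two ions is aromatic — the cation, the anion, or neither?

In both ions every ring atom is sp² and contributes a p orbital, so both rings are fully conjugated.
Cation: 2 × 2 + 0 = 4 π electrons → 4(1), antiaromatic.
Anion: 2 × 2 + 2 = 6 π electrons → 4(1)+2, aromatic.

The anion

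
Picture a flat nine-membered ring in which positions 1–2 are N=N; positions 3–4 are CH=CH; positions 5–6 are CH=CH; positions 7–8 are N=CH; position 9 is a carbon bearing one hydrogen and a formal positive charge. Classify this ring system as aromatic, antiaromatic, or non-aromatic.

Antiaromatic

All ring atoms are sp² and supply a p orbital to the ring (every atom in a ring double bond is sp² and brings one electron to the p orbital; each =N– nitrogen is pyridine-type (lone pair in the sp² plane, one electron in the p orbital); the carbocation has an empty p orbital); the conjugation is uninterrupted.
Tallying contributions gives 4 × 2 = 8 from the double-bond units + 0 from the CH(+) atom = 8.
8 is a 4n count (n = 2), so the planar conjugated ring is antiaromatic.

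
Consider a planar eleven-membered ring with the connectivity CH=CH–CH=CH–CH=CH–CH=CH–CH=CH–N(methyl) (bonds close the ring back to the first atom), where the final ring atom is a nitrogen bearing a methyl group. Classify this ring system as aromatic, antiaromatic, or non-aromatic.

All ring atoms are sp² and supply a p orbital to the ring (the double-bond atoms are sp², each contributing one p electron; the pyrrole-type nitrogen donates its lone pair from the p orbital); the conjugation is uninterrupted.
Adding the contributions, 5 × 2 = 10 from the double-bond units + 2 from the N(methyl) atom = 12.
With 12 = 4·3 π electrons, Hückel's rule classifies the planar ring as antiaromatic.

Antiaromatic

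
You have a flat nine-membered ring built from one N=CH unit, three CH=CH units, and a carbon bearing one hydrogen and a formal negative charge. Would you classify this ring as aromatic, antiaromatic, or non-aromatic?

Aromatic

The p orbitals form a continuous loop: the double-bond atoms are sp², each contributing one p electron; each sp² =N– keeps its lone pair in-plane and puts one electron into the π system; the carbanion's lone pair occupies the p orbital. The ring is fully conjugated.
Counting π electrons: 4 × 2 = 8 from the double-bond units + 2 from the CH(-) atom = 10.
10 = 4(2) + 2, which satisfies Hückel's 4n+2 rule.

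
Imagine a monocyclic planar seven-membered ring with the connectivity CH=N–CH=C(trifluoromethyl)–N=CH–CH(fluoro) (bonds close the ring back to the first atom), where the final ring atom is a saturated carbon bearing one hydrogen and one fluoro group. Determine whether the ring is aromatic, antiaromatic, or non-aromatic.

Non-aromatic

Because that saturated carbon is sp³ and has no p orbital in the ring π system at the CH(fluoro) position, the π system cannot extend all the way around the ring.
Hückel's rule only applies to fully conjugated rings, so this one is simply non-aromatic.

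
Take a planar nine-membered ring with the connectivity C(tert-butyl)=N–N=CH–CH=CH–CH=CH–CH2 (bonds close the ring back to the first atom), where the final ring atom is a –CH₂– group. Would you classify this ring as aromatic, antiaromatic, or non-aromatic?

Because the tetrahedral CH₂ carbon is sp³ and has no p orbital in the ring π system at the CH2 position, the π system cannot extend all the way around the ring.
Hückel's rule only applies to fully conjugated rings, so this one is simply non-aromatic.

Non-aromatic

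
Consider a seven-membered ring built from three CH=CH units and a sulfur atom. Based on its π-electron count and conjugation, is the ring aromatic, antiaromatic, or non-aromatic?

Antiaromatic

Every ring atom contributes a p orbital perpendicular to the ring (each doubly-bonded ring atom is sp² with one p-orbital electron; the sulfur donates one lone pair from its p orbital), so the π system is cyclic and fully conjugated.
Adding the contributions, 3 × 2 = 6 from the double-bond units + 2 from the S atom = 8.
With 8 = 4·2 π electrons, Hückel's rule classifies the planar ring as antiaromatic.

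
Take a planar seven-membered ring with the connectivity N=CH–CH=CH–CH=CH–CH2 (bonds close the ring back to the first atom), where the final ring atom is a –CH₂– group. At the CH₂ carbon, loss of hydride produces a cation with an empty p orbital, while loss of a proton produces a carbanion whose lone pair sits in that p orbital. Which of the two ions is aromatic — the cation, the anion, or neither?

The cation

In both ions every ring atom is sp² and contributes a p orbital, so both rings are fully conjugated.
Cation: 3 × 2 + 0 = 6 π electrons → 4(1)+2, aromatic.
Anion: 3 × 2 + 2 = 8 π electrons → 4(2), antiaromatic.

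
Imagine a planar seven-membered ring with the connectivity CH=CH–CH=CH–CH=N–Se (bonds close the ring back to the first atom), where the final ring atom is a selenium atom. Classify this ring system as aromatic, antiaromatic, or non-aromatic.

The p orbitals form a continuous loop: every atom in a ring double bond is sp² and brings one electron to the p orbital; each sp² =N– keeps its lone pair in-plane and puts one electron into the π system; the selenium donates one lone pair from its p orbital. The ring is fully conjugated.
Adding the contributions, 3 × 2 = 6 from the double-bond units + 2 from the Se atom = 8.
With 8 = 4·2 π electrons, Hückel's rule classifies the planar ring as antiaromatic.

Antiaromatic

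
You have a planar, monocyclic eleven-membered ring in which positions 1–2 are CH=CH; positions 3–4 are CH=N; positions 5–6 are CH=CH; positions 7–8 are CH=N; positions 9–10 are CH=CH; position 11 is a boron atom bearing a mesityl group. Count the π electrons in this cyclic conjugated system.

Check conjugation: each doubly-bonded ring atom is sp² with one p-orbital electron; each =N– nitrogen is pyridine-type (lone pair in the sp² plane, one electron in the p orbital); the boron has an empty p orbital — every position has a p orbital, so the cyclic π system is continuous.
Adding the contributions, 5 × 2 = 10 from the double-bond units + 0 from the B(mesityl) atom = 10.

10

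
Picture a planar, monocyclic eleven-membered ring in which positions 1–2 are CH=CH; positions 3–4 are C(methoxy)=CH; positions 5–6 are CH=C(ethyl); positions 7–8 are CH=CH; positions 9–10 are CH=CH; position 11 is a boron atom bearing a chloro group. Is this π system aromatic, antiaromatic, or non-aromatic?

Aromatic

Check conjugation: the double-bond atoms are sp², each contributing one p electron; the boron has an empty p orbital — every position has a p orbital, so the cyclic π system is continuous.
Counting π electrons: 5 × 2 = 10 from the double-bond units + 0 from the B(chloro) atom = 10.
That gives a 4n+2 count (10, n = 2).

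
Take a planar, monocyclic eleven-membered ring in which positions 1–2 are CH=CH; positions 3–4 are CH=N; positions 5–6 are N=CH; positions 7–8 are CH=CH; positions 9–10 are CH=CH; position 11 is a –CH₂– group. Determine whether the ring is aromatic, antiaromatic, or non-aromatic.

At the CH2 position, the tetrahedral CH₂ carbon is sp³ and has no p orbital in the ring π system; the ring's p-orbital overlap is broken there.
Hückel's rule only applies to fully conjugated rings, so this one is simply non-aromatic.

Non-aromatic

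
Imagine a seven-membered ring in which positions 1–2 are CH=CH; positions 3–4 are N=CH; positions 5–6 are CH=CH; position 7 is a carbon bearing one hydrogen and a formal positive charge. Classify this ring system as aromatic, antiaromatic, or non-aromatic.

Every ring atom contributes a p orbital perpendicular to the ring (the double-bond atoms are sp², each contributing one p electron; the doubly-bonded nitrogens are pyridine-type — their lone pairs lie in the ring plane, leaving one electron in the p orbital; the carbocation has an empty p orbital), so the π system is cyclic and fully conjugated.
π-electron count: 3 × 2 = 6 from the double-bond units + 0 from the CH(+) atom = 6.
With 6 π electrons (n = 1), the Hückel 4n+2 condition holds.

Aromatic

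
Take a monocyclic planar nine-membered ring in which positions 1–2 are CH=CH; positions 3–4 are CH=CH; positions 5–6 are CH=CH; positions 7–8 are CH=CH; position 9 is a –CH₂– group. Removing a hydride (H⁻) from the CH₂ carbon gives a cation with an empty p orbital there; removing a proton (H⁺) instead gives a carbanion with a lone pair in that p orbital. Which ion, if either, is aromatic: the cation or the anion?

The anion

In both ions every ring atom is sp² and contributes a p orbital, so both rings are fully conjugated.
Cation: 4 × 2 + 0 = 8 π electrons → 4(2), antiaromatic.
Anion: 4 × 2 + 2 = 10 π electrons → 4(2)+2, aromatic.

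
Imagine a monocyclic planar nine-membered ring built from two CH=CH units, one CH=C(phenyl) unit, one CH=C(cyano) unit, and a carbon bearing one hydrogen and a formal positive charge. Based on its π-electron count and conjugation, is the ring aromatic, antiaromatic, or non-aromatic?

Antiaromatic

The p orbitals form a continuous loop: the double-bond atoms are sp², each contributing one p electron; the carbocation has an empty p orbital. The ring is fully conjugated.
π-electron count: 4 × 2 = 8 from the double-bond units + 0 from the CH(+) atom = 8.
With 8 = 4·2 π electrons, Hückel's rule classifies the planar ring as antiaromatic.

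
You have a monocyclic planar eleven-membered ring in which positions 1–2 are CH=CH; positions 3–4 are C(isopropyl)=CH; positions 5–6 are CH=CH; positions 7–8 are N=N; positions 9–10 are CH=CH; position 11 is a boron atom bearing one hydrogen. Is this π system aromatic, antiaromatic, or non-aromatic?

Aromatic

The p orbitals form a continuous loop: the double-bond atoms are sp², each contributing one p electron; each sp² =N– keeps its lone pair in-plane and puts one electron into the π system; the boron has an empty p orbital. The ring is fully conjugated.
Tallying contributions gives 5 × 2 = 10 from the double-bond units + 0 from the BH atom = 10.
With 10 π electrons (n = 2), the Hückel 4n+2 condition holds.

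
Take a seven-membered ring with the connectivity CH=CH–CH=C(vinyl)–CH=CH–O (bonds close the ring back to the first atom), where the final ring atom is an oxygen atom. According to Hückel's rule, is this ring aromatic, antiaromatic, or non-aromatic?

All ring atoms are sp² and supply a p orbital to the ring (each doubly-bonded ring atom is sp² with one p-orbital electron; the oxygen donates one lone pair from its p orbital); the conjugation is uninterrupted.
Counting π electrons: 3 × 2 = 6 from the double-bond units + 2 from the O atom = 8.
8 = 4(2); a planar, fully conjugated 4n system is antiaromatic.

Antiaromatic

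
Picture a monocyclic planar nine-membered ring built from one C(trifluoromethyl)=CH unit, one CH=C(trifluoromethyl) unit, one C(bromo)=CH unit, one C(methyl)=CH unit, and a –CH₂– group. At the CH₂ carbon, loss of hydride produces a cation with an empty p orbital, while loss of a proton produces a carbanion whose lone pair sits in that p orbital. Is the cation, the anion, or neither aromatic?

Both ions have a continuous loop of p orbitals — each ring atom is sp².
Cation: 4 × 2 + 0 = 8 π electrons → 4(2), antiaromatic.
Anion: 4 × 2 + 2 = 10 π electrons → 4(2)+2, aromatic.

The anion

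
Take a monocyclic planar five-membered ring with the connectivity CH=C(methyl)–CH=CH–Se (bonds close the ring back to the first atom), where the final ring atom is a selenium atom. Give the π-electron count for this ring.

Check conjugation: the double-bond atoms are sp², each contributing one p electron; the selenium donates one lone pair from its p orbital — every position has a p orbital, so the cyclic π system is continuous.
Adding the contributions, 2 × 2 = 4 from the double-bond units + 2 from the Se atom = 6.

6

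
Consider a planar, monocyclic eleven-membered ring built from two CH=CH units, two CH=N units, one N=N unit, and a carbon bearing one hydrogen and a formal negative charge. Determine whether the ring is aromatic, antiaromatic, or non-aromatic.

Antiaromatic

The p orbitals form a continuous loop: each doubly-bonded ring atom is sp² with one p-orbital electron; each =N– nitrogen is pyridine-type (lone pair in the sp² plane, one electron in the p orbital); the carbanion's lone pair occupies the p orbital. The ring is fully conjugated.
Adding the contributions, 5 × 2 = 10 from the double-bond units + 2 from the CH(-) atom = 12.
A 4n π count (12, n = 3) in a planar conjugated ring means antiaromatic.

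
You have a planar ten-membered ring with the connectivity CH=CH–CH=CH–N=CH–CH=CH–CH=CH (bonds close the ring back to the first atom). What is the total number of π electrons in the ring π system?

10

All ring atoms are sp² and supply a p orbital to the ring (each doubly-bonded ring atom is sp² with one p-orbital electron; each sp² =N– keeps its lone pair in-plane and puts one electron into the π system); the conjugation is uninterrupted.
Tallying contributions gives 5 × 2 = 10 from the 5 double-bond units.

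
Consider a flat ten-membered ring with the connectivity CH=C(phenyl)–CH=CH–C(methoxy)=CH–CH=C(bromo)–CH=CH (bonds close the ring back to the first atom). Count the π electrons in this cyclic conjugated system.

All ring atoms are sp² and supply a p orbital to the ring (every atom in a ring double bond is sp² and brings one electron to the p orbital); the conjugation is uninterrupted.
Tallying contributions gives 5 × 2 = 10 from the 5 double-bond units.

10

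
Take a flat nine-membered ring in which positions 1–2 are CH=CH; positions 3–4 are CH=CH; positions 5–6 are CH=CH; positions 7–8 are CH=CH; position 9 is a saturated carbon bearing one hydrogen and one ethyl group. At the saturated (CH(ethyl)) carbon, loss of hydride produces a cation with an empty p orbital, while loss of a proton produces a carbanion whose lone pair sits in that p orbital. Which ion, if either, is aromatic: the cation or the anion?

The anion

Both ions have a continuous loop of p orbitals — each ring atom is sp².
Cation: 4 × 2 + 0 = 8 π electrons → 4(2), antiaromatic.
Anion: 4 × 2 + 2 = 10 π electrons → 4(2)+2, aromatic.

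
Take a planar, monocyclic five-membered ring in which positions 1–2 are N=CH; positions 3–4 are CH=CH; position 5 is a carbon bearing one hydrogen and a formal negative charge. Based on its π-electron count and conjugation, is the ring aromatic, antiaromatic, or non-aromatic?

Aromatic

Every ring atom contributes a p orbital perpendicular to the ring (each doubly-bonded ring atom is sp² with one p-orbital electron; the doubly-bonded nitrogens are pyridine-type — their lone pairs lie in the ring plane, leaving one electron in the p orbital; the carbanion's lone pair occupies the p orbital), so the π system is cyclic and fully conjugated.
π-electron count: 2 × 2 = 4 from the double-bond units + 2 from the CH(-) atom = 6.
Since 6 = 4·1 + 2, the ring meets the 4n+2 criterion.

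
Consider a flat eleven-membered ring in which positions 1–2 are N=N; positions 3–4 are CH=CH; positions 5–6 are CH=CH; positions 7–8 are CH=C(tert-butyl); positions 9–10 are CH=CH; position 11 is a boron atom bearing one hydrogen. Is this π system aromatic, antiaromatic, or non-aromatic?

Aromatic

The p orbitals form a continuous loop: the double-bond atoms are sp², each contributing one p electron; each =N– nitrogen is pyridine-type (lone pair in the sp² plane, one electron in the p orbital); the boron has an empty p orbital. The ring is fully conjugated.
π-electron count: 5 × 2 = 10 from the double-bond units + 0 from the BH atom = 10.
With 10 π electrons (n = 2), the Hückel 4n+2 condition holds.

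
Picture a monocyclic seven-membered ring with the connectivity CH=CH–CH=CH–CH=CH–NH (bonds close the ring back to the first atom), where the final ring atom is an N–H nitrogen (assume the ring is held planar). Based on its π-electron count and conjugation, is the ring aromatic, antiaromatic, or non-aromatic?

Antiaromatic

Every ring atom contributes a p orbital perpendicular to the ring (every atom in a ring double bond is sp² and brings one electron to the p orbital; the pyrrole-type nitrogen donates its lone pair from the p orbital), so the π system is cyclic and fully conjugated.
Tallying contributions gives 3 × 2 = 6 from the double-bond units + 2 from the NH atom = 8.
A 4n π count (8, n = 2) in a planar conjugated ring means antiaromatic.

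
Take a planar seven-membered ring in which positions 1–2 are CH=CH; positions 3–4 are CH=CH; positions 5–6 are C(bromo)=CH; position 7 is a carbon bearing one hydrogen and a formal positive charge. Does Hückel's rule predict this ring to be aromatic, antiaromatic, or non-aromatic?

Check conjugation: every atom in a ring double bond is sp² and brings one electron to the p orbital; the carbocation has an empty p orbital — every position has a p orbital, so the cyclic π system is continuous.
Counting π electrons: 3 × 2 = 6 from the double-bond units + 0 from the CH(+) atom = 6.
6 = 4(1) + 2, which satisfies Hückel's 4n+2 rule.

Aromatic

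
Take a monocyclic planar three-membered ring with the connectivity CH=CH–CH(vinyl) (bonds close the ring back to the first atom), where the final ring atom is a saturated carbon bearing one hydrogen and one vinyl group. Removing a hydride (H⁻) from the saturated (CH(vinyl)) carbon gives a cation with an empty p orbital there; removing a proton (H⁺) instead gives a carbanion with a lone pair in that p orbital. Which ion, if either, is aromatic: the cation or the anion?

In either ion the ring is fully conjugated: every atom, including the new sp² carbon, supplies a p orbital.
Cation: 1 × 2 + 0 = 2 π electrons → 4(0)+2, aromatic.
Anion: 1 × 2 + 2 = 4 π electrons → 4(1), antiaromatic.

The cation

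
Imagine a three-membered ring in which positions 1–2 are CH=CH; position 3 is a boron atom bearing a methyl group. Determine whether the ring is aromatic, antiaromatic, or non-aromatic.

Aromatic

All ring atoms are sp² and supply a p orbital to the ring (each doubly-bonded ring atom is sp² with one p-orbital electron; the boron has an empty p orbital); the conjugation is uninterrupted.
Adding the contributions, 1 × 2 = 2 from the double-bond unit + 0 from the B(methyl) atom = 2.
With 2 π electrons (n = 0), the Hückel 4n+2 condition holds.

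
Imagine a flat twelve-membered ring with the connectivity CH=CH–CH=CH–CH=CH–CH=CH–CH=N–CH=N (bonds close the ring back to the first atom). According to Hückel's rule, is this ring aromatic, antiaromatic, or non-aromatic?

Check conjugation: each doubly-bonded ring atom is sp² with one p-orbital electron; the doubly-bonded nitrogens are pyridine-type — their lone pairs lie in the ring plane, leaving one electron in the p orbital — every position has a p orbital, so the cyclic π system is continuous.
π-electron count: 6 × 2 = 12 from the 6 double-bond units.
A 4n π count (12, n = 3) in a planar conjugated ring means antiaromatic.

Antiaromatic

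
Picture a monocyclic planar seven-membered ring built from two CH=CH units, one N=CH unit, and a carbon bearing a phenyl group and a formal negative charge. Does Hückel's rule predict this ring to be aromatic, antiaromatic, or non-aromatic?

Antiaromatic

Every ring atom contributes a p orbital perpendicular to the ring (every atom in a ring double bond is sp² and brings one electron to the p orbital; each =N– nitrogen is pyridine-type (lone pair in the sp² plane, one electron in the p orbital); the carbanion's lone pair occupies the p orbital), so the π system is cyclic and fully conjugated.
Adding the contributions, 3 × 2 = 6 from the double-bond units + 2 from the C(phenyl)(-) atom = 8.
8 is a 4n count (n = 2), so the planar conjugated ring is antiaromatic.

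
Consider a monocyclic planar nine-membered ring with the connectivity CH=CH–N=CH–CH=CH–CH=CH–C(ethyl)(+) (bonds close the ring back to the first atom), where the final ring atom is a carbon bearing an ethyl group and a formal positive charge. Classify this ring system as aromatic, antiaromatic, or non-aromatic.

The p orbitals form a continuous loop: each doubly-bonded ring atom is sp² with one p-orbital electron; the doubly-bonded nitrogens are pyridine-type — their lone pairs lie in the ring plane, leaving one electron in the p orbital; the carbocation has an empty p orbital. The ring is fully conjugated.
Adding the contributions, 4 × 2 = 8 from the double-bond units + 0 from the C(ethyl)(+) atom = 8.
A 4n π count (8, n = 2) in a planar conjugated ring means antiaromatic.

Antiaromatic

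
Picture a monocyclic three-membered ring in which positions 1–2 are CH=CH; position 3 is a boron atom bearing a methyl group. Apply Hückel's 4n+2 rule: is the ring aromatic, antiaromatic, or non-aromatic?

Aromatic

Every ring atom contributes a p orbital perpendicular to the ring (each doubly-bonded ring atom is sp² with one p-orbital electron; the boron has an empty p orbital), so the π system is cyclic and fully conjugated.
π-electron count: 1 × 2 = 2 from the double-bond unit + 0 from the B(methyl) atom = 2.
That gives a 4n+2 count (2, n = 0).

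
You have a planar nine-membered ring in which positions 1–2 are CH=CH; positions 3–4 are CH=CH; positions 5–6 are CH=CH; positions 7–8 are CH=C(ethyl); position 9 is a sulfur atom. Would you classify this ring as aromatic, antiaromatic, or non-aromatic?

Aromatic

Check conjugation: each doubly-bonded ring atom is sp² with one p-orbital electron; the sulfur donates one lone pair from its p orbital — every position has a p orbital, so the cyclic π system is continuous.
π-electron count: 4 × 2 = 8 from the double-bond units + 2 from the S atom = 10.
That gives a 4n+2 count (10, n = 2).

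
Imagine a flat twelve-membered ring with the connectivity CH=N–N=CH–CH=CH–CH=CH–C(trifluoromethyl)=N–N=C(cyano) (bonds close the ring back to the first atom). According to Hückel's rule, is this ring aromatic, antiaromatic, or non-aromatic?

The p orbitals form a continuous loop: every atom in a ring double bond is sp² and brings one electron to the p orbital; the doubly-bonded nitrogens are pyridine-type — their lone pairs lie in the ring plane, leaving one electron in the p orbital. The ring is fully conjugated.
Counting π electrons: 6 × 2 = 12 from the 6 double-bond units.
With 12 = 4·3 π electrons, Hückel's rule classifies the planar ring as antiaromatic.

Antiaromatic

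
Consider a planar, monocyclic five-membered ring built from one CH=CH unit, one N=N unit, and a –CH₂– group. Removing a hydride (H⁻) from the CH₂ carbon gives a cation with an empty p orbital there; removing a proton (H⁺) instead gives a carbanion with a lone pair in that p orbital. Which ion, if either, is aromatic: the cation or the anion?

In both ions every ring atom is sp² and contributes a p orbital, so both rings are fully conjugated.
Cation: 2 × 2 + 0 = 4 π electrons → 4(1), antiaromatic.
Anion: 2 × 2 + 2 = 6 π electrons → 4(1)+2, aromatic.

The anion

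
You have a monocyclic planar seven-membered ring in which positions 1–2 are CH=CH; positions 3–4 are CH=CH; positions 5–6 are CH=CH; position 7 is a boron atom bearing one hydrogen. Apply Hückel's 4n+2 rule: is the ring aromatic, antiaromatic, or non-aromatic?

Every ring atom contributes a p orbital perpendicular to the ring (the double-bond atoms are sp², each contributing one p electron; the boron has an empty p orbital), so the π system is cyclic and fully conjugated.
π-electron count: 3 × 2 = 6 from the double-bond units + 0 from the BH atom = 6.
That gives a 4n+2 count (6, n = 1).

Aromatic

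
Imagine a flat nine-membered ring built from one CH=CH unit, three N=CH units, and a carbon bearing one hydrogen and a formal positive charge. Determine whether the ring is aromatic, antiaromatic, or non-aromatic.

Antiaromatic

Every ring atom contributes a p orbital perpendicular to the ring (the double-bond atoms are sp², each contributing one p electron; each =N– nitrogen is pyridine-type (lone pair in the sp² plane, one electron in the p orbital); the carbocation has an empty p orbital), so the π system is cyclic and fully conjugated.
Counting π electrons: 4 × 2 = 8 from the double-bond units + 0 from the CH(+) atom = 8.
A 4n π count (8, n = 2) in a planar conjugated ring means antiaromatic.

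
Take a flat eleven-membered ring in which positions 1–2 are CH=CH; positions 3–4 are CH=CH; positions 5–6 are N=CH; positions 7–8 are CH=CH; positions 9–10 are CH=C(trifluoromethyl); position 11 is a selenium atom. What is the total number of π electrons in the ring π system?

12

The p orbitals form a continuous loop: every atom in a ring double bond is sp² and brings one electron to the p orbital; each =N– nitrogen is pyridine-type (lone pair in the sp² plane, one electron in the p orbital); the selenium donates one lone pair from its p orbital. The ring is fully conjugated.
Tallying contributions gives 5 × 2 = 10 from the double-bond units + 2 from the Se atom = 12.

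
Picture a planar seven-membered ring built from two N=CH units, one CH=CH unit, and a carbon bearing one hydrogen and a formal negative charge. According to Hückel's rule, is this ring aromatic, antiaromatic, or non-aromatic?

Antiaromatic

Check conjugation: each doubly-bonded ring atom is sp² with one p-orbital electron; each sp² =N– keeps its lone pair in-plane and puts one electron into the π system; the carbanion's lone pair occupies the p orbital — every position has a p orbital, so the cyclic π system is continuous.
π-electron count: 3 × 2 = 6 from the double-bond units + 2 from the CH(-) atom = 8.
A 4n π count (8, n = 2) in a planar conjugated ring means antiaromatic.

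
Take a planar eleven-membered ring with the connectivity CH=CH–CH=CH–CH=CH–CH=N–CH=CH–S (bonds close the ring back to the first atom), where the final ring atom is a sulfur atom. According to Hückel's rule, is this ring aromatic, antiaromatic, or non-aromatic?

The p orbitals form a continuous loop: the double-bond atoms are sp², each contributing one p electron; each sp² =N– keeps its lone pair in-plane and puts one electron into the π system; the sulfur donates one lone pair from its p orbital. The ring is fully conjugated.
Tallying contributions gives 5 × 2 = 10 from the double-bond units + 2 from the S atom = 12.
A 4n π count (12, n = 3) in a planar conjugated ring means antiaromatic.

Antiaromatic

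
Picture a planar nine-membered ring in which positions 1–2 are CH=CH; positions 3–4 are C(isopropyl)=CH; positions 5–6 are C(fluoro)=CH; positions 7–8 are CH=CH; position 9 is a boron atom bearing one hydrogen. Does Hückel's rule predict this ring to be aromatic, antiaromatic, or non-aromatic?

The p orbitals form a continuous loop: the double-bond atoms are sp², each contributing one p electron; the boron has an empty p orbital. The ring is fully conjugated.
Tallying contributions gives 4 × 2 = 8 from the double-bond units + 0 from the BH atom = 8.
A 4n π count (8, n = 2) in a planar conjugated ring means antiaromatic.

Antiaromatic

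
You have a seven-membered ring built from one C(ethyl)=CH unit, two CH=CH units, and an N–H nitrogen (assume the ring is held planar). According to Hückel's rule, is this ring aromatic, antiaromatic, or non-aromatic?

Antiaromatic

Every ring atom contributes a p orbital perpendicular to the ring (each doubly-bonded ring atom is sp² with one p-orbital electron; the pyrrole-type nitrogen donates its lone pair from the p orbital), so the π system is cyclic and fully conjugated.
Tallying contributions gives 3 × 2 = 6 from the double-bond units + 2 from the NH atom = 8.
A 4n π count (8, n = 2) in a planar conjugated ring means antiaromatic.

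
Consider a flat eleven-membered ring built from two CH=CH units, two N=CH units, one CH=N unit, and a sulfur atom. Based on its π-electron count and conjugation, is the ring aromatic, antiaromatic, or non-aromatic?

Every ring atom contributes a p orbital perpendicular to the ring (each doubly-bonded ring atom is sp² with one p-orbital electron; each =N– nitrogen is pyridine-type (lone pair in the sp² plane, one electron in the p orbital); the sulfur donates one lone pair from its p orbital), so the π system is cyclic and fully conjugated.
Adding the contributions, 5 × 2 = 10 from the double-bond units + 2 from the S atom = 12.
With 12 = 4·3 π electrons, Hückel's rule classifies the planar ring as antiaromatic.

Antiaromatic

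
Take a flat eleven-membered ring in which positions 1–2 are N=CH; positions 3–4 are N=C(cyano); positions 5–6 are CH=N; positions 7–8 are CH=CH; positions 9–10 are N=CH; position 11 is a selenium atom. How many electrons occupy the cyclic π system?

All ring atoms are sp² and supply a p orbital to the ring (each doubly-bonded ring atom is sp² with one p-orbital electron; each sp² =N– keeps its lone pair in-plane and puts one electron into the π system; the selenium donates one lone pair from its p orbital); the conjugation is uninterrupted.
Tallying contributions gives 5 × 2 = 10 from the double-bond units + 2 from the Se atom = 12.

12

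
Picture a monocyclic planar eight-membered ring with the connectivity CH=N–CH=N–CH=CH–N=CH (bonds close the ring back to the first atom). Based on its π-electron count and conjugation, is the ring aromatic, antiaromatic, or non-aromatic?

The p orbitals form a continuous loop: each doubly-bonded ring atom is sp² with one p-orbital electron; the doubly-bonded nitrogens are pyridine-type — their lone pairs lie in the ring plane, leaving one electron in the p orbital. The ring is fully conjugated.
Tallying contributions gives 4 × 2 = 8 from the 4 double-bond units.
A 4n π count (8, n = 2) in a planar conjugated ring means antiaromatic.

Antiaromatic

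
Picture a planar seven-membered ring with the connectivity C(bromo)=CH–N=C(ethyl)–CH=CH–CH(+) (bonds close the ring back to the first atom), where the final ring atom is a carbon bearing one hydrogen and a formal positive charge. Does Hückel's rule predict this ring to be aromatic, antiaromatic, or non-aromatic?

Aromatic

The p orbitals form a continuous loop: every atom in a ring double bond is sp² and brings one electron to the p orbital; each sp² =N– keeps its lone pair in-plane and puts one electron into the π system; the carbocation has an empty p orbital. The ring is fully conjugated.
Tallying contributions gives 3 × 2 = 6 from the double-bond units + 0 from the CH(+) atom = 6.
That gives a 4n+2 count (6, n = 1).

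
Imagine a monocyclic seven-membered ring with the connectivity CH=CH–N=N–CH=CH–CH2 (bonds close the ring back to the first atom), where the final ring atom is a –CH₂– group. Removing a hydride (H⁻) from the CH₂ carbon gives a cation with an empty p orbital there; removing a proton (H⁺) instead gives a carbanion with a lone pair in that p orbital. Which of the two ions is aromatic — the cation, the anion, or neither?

The cation

In both ions every ring atom is sp² and contributes a p orbital, so both rings are fully conjugated.
Cation: 3 × 2 + 0 = 6 π electrons → 4(1)+2, aromatic.
Anion: 3 × 2 + 2 = 8 π electrons → 4(2), antiaromatic.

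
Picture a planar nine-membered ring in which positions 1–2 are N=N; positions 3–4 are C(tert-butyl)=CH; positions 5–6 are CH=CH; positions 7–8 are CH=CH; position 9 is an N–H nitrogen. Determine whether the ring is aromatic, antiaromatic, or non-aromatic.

Check conjugation: the double-bond atoms are sp², each contributing one p electron; each =N– nitrogen is pyridine-type (lone pair in the sp² plane, one electron in the p orbital); the pyrrole-type nitrogen donates its lone pair from the p orbital — every position has a p orbital, so the cyclic π system is continuous.
π-electron count: 4 × 2 = 8 from the double-bond units + 2 from the NH atom = 10.
That gives a 4n+2 count (10, n = 2).

Aromatic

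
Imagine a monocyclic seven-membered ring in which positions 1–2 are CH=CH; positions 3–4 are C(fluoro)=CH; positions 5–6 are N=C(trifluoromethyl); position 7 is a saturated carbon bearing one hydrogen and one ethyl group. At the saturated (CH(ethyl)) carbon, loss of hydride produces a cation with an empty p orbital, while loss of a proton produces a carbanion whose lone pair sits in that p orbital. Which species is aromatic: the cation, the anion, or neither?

The cation

Both ions have a continuous loop of p orbitals — each ring atom is sp².
Cation: 3 × 2 + 0 = 6 π electrons → 4(1)+2, aromatic.
Anion: 3 × 2 + 2 = 8 π electrons → 4(2), antiaromatic.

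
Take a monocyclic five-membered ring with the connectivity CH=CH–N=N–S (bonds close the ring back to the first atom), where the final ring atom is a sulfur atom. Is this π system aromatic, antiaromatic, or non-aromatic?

Aromatic

The p orbitals form a continuous loop: every atom in a ring double bond is sp² and brings one electron to the p orbital; each sp² =N– keeps its lone pair in-plane and puts one electron into the π system; the sulfur donates one lone pair from its p orbital. The ring is fully conjugated.
Tallying contributions gives 2 × 2 = 4 from the double-bond units + 2 from the S atom = 6.
With 6 π electrons (n = 1), the Hückel 4n+2 condition holds.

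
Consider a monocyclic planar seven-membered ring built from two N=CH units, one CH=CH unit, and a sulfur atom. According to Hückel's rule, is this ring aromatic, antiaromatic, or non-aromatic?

Antiaromatic

Check conjugation: the double-bond atoms are sp², each contributing one p electron; each =N– nitrogen is pyridine-type (lone pair in the sp² plane, one electron in the p orbital); the sulfur donates one lone pair from its p orbital — every position has a p orbital, so the cyclic π system is continuous.
π-electron count: 3 × 2 = 6 from the double-bond units + 2 from the S atom = 8.
With 8 = 4·2 π electrons, Hückel's rule classifies the planar ring as antiaromatic.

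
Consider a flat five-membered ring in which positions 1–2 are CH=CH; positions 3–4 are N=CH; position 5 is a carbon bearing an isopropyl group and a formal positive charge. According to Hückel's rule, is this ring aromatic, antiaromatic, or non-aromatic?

Antiaromatic

All ring atoms are sp² and supply a p orbital to the ring (the double-bond atoms are sp², each contributing one p electron; the doubly-bonded nitrogens are pyridine-type — their lone pairs lie in the ring plane, leaving one electron in the p orbital; the carbocation has an empty p orbital); the conjugation is uninterrupted.
Counting π electrons: 2 × 2 = 4 from the double-bond units + 0 from the C(isopropyl)(+) atom = 4.
4 = 4(1); a planar, fully conjugated 4n system is antiaromatic.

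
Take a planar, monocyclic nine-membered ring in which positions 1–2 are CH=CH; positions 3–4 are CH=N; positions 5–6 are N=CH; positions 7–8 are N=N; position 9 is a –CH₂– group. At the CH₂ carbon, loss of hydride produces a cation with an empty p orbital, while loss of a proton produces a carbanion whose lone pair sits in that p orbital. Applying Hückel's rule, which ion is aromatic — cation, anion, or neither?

The anion

Once that carbon is sp², every ring atom has a p orbital and both ions are fully conjugated.
Cation: 4 × 2 + 0 = 8 π electrons → 4(2), antiaromatic.
Anion: 4 × 2 + 2 = 10 π electrons → 4(2)+2, aromatic.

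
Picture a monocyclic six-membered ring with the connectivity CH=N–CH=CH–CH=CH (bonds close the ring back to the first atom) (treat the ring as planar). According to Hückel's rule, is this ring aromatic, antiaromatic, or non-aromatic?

The p orbitals form a continuous loop: the double-bond atoms are sp², each contributing one p electron; the doubly-bonded nitrogens are pyridine-type — their lone pairs lie in the ring plane, leaving one electron in the p orbital. The ring is fully conjugated.
Adding the contributions, 3 × 2 = 6 from the 3 double-bond units.
That gives a 4n+2 count (6, n = 1).

Aromatic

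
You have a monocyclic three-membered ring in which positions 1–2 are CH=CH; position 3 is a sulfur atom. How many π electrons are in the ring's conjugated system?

4

The p orbitals form a continuous loop: each doubly-bonded ring atom is sp² with one p-orbital electron; the sulfur donates one lone pair from its p orbital. The ring is fully conjugated.
Adding the contributions, 1 × 2 = 2 from the double-bond unit + 2 from the S atom = 4.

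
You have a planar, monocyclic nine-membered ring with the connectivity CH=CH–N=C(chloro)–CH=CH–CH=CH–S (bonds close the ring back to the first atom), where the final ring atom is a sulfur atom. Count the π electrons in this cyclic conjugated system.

10

The p orbitals form a continuous loop: every atom in a ring double bond is sp² and brings one electron to the p orbital; each sp² =N– keeps its lone pair in-plane and puts one electron into the π system; the sulfur donates one lone pair from its p orbital. The ring is fully conjugated.
Adding the contributions, 4 × 2 = 8 from the double-bond units + 2 from the S atom = 10.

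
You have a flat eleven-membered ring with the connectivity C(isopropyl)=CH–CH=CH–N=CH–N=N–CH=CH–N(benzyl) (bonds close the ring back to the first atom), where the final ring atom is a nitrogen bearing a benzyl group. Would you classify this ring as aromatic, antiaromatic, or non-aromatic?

Antiaromatic

All ring atoms are sp² and supply a p orbital to the ring (every atom in a ring double bond is sp² and brings one electron to the p orbital; each =N– nitrogen is pyridine-type (lone pair in the sp² plane, one electron in the p orbital); the pyrrole-type nitrogen donates its lone pair from the p orbital); the conjugation is uninterrupted.
Adding the contributions, 5 × 2 = 10 from the double-bond units + 2 from the N(benzyl) atom = 12.
12 = 4(3); a planar, fully conjugated 4n system is antiaromatic.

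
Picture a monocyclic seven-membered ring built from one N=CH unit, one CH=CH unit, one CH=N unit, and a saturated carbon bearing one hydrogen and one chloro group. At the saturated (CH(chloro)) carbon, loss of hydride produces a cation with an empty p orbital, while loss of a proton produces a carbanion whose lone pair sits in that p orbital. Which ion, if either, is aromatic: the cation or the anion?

The cation

Both ions have a continuous loop of p orbitals — each ring atom is sp².
Cation: 3 × 2 + 0 = 6 π electrons → 4(1)+2, aromatic.
Anion: 3 × 2 + 2 = 8 π electrons → 4(2), antiaromatic.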